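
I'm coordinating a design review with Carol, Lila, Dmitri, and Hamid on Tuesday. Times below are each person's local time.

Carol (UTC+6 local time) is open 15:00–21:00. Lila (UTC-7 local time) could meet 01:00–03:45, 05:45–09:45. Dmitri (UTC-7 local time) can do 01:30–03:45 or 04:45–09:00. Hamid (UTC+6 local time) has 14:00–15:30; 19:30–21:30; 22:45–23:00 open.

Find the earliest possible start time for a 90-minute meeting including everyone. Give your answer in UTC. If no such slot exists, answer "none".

13:30

Carol in UTC: 09:00-15:00 (subtract 6h to convert from UTC+6).
Lila in UTC: 08:00-10:45, 12:45-16:45 (add 7h to convert from UTC-7).
Dmitri in UTC: 08:30-10:45, 11:45-16:00 (add 7h to convert from UTC-7).
Hamid in UTC: 08:00-09:30, 13:30-15:30, 16:45-17:00 (subtract 6h to convert from UTC+6).
Carol ∩ Lila: 09:00-10:45, 12:45-15:00.
Carol ∩ Lila ∩ Dmitri: 09:00-10:45, 12:45-15:00.
Carol ∩ Lila ∩ Dmitri ∩ Hamid: 09:00-09:30, 13:30-15:00.
The first common window of at least 90 minutes is 13:30-15:00, so the earliest start is 13:30.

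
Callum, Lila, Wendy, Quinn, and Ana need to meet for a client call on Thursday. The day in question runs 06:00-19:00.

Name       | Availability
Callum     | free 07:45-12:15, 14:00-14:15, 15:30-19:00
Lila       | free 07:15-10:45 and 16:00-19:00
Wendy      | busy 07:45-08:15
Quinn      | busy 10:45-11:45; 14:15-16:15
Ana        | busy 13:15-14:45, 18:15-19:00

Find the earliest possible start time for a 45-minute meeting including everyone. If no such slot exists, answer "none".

Callum free: 07:45-12:15, 14:00-14:15, 15:30-19:00.
Lila free: 07:15-10:45, 16:00-19:00.
Wendy free: 06:00-07:45, 08:15-19:00 (invert busy blocks within the working day).
Quinn free: 06:00-10:45, 11:45-14:15, 16:15-19:00 (invert busy blocks within the working day).
Ana free: 06:00-13:15, 14:45-18:15 (invert busy blocks within the working day).
Callum ∩ Lila: 07:45-10:45, 16:00-19:00.
Callum ∩ Lila ∩ Wendy: 08:15-10:45, 16:00-19:00.
Callum ∩ Lila ∩ Wendy ∩ Quinn: 08:15-10:45, 16:15-19:00.
Callum ∩ Lila ∩ Wendy ∩ Quinn ∩ Ana: 08:15-10:45, 16:15-18:15.
So the common availability across everyone is 08:15-10:45, 16:15-18:15.
The first common window of at least 45 minutes is 08:15-10:45, so the earliest start is 08:15.

08:15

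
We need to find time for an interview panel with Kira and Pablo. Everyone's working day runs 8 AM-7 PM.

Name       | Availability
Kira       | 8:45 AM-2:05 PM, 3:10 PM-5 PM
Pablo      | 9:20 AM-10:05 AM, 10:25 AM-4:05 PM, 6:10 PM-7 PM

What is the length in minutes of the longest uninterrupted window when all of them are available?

220

Kira ∩ Pablo: 09:20-10:05, 10:25-14:05, 15:10-16:05.
Those are the intersection windows.
The longest is 10:25-14:05 at 220 minutes.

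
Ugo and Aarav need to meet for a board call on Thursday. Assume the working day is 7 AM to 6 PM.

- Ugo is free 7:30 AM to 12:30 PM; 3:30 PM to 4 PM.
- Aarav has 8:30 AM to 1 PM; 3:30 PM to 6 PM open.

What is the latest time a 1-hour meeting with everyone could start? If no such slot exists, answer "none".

11:30

Ugo ∩ Aarav: 08:30-12:30, 15:30-16:00.
The last common window of at least 60 minutes is 08:30-12:30; a 60-minute meeting can start as late as 11:30 and still end by 12:30.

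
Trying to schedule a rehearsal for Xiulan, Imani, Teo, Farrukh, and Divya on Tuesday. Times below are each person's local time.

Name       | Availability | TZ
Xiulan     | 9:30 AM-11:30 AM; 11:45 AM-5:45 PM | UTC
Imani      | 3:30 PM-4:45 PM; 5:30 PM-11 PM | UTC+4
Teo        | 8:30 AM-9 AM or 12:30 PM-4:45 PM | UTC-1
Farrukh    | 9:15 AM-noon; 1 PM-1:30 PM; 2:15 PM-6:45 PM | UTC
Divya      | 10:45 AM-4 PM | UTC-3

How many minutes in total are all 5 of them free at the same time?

210

Xiulan in UTC: 09:30-11:30, 11:45-17:45.
Imani in UTC: 11:30-12:45, 13:30-19:00 (subtract 4h to convert from UTC+4).
Teo in UTC: 09:30-10:00, 13:30-17:45 (add 1h to convert from UTC-1).
Farrukh in UTC: 09:15-12:00, 13:00-13:30, 14:15-18:45.
Divya in UTC: 13:45-19:00 (add 3h to convert from UTC-3).
Xiulan ∩ Imani: 11:45-12:45, 13:30-17:45.
Xiulan ∩ Imani ∩ Teo: 13:30-17:45.
Xiulan ∩ Imani ∩ Teo ∩ Farrukh: 14:15-17:45.
Xiulan ∩ Imani ∩ Teo ∩ Farrukh ∩ Divya: 14:15-17:45.
Those are the intersection windows.
That's a single block of 210 minutes.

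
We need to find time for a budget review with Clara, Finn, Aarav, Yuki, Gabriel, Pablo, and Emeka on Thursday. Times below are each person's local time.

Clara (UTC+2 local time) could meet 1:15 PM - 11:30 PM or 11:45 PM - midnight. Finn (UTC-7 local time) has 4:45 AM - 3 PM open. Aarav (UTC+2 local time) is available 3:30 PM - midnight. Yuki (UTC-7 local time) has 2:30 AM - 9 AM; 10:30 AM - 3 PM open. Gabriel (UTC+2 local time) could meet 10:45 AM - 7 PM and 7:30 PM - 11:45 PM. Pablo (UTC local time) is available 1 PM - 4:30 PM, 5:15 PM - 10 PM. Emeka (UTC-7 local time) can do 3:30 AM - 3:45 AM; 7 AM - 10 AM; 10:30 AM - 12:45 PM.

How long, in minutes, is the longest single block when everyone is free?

Clara in UTC: 11:15-21:30, 21:45-22:00 (subtract 2h to convert from UTC+2).
Finn in UTC: 11:45-22:00 (add 7h to convert from UTC-7).
Aarav in UTC: 13:30-22:00 (subtract 2h to convert from UTC+2).
Yuki in UTC: 09:30-16:00, 17:30-22:00 (add 7h to convert from UTC-7).
Gabriel in UTC: 08:45-17:00, 17:30-21:45 (subtract 2h to convert from UTC+2).
Pablo in UTC: 13:00-16:30, 17:15-22:00.
Emeka in UTC: 10:30-10:45, 14:00-17:00, 17:30-19:45 (add 7h to convert from UTC-7).
Clara ∩ Finn: 11:45-21:30, 21:45-22:00.
Clara ∩ Finn ∩ Aarav: 13:30-21:30, 21:45-22:00.
Clara ∩ Finn ∩ Aarav ∩ Yuki: 13:30-16:00, 17:30-21:30, 21:45-22:00.
Clara ∩ Finn ∩ Aarav ∩ Yuki ∩ Gabriel: 13:30-16:00, 17:30-21:30.
Clara ∩ Finn ∩ Aarav ∩ Yuki ∩ Gabriel ∩ Pablo: 13:30-16:00, 17:30-21:30.
Clara ∩ Finn ∩ Aarav ∩ Yuki ∩ Gabriel ∩ Pablo ∩ Emeka: 14:00-16:00, 17:30-19:45.
So the common availability across everyone is 14:00-16:00, 17:30-19:45.
The longest is 17:30-19:45 at 135 minutes.

135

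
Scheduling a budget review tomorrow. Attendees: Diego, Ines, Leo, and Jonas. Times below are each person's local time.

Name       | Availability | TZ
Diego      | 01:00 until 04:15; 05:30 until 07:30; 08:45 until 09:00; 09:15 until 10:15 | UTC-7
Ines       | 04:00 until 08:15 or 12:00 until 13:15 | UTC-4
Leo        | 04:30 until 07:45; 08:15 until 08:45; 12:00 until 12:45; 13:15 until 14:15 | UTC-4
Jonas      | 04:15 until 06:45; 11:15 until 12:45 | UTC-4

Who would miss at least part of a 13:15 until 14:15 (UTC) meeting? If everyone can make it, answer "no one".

Ines, Jonas, Leo

Diego in UTC: 08:00-11:15, 12:30-14:30, 15:45-16:00, 16:15-17:15 (add 7h to convert from UTC-7).
Ines in UTC: 08:00-12:15, 16:00-17:15 (add 4h to convert from UTC-4).
Leo in UTC: 08:30-11:45, 12:15-12:45, 16:00-16:45, 17:15-18:15 (add 4h to convert from UTC-4).
Jonas in UTC: 08:15-10:45, 15:15-16:45 (add 4h to convert from UTC-4).
Diego: free for 13:15-14:15. Ines: not fully free for 13:15-14:15. Leo: not fully free for 13:15-14:15. Jonas: not fully free for 13:15-14:15.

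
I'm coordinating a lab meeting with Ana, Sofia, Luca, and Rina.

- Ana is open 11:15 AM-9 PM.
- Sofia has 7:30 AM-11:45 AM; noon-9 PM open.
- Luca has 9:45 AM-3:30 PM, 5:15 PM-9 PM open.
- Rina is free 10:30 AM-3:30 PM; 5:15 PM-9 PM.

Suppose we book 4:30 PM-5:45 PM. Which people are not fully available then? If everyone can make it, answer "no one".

Luca, Rina

Ana: free for 16:30-17:45. Sofia: free for 16:30-17:45. Luca: not fully free for 16:30-17:45. Rina: not fully free for 16:30-17:45.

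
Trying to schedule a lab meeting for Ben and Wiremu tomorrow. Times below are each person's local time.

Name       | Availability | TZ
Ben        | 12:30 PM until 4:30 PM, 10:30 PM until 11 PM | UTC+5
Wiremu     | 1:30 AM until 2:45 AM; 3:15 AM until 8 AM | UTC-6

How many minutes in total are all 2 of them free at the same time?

210

Ben in UTC: 07:30-11:30, 17:30-18:00 (subtract 5h to convert from UTC+5).
Wiremu in UTC: 07:30-08:45, 09:15-14:00 (add 6h to convert from UTC-6).
Ben ∩ Wiremu: 07:30-08:45, 09:15-11:30.
Those are the intersection windows.
Summing the common windows: 75 + 135 = 210 minutes.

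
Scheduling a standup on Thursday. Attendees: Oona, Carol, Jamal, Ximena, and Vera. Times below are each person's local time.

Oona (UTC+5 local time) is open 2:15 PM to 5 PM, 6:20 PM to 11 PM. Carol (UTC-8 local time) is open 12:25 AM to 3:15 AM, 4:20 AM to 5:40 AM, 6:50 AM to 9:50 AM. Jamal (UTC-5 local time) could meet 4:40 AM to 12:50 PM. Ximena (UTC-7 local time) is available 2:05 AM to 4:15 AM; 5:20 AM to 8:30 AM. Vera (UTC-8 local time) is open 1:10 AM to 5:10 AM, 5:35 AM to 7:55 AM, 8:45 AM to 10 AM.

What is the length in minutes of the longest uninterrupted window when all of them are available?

95

Oona in UTC: 09:15-12:00, 13:20-18:00 (subtract 5h to convert from UTC+5).
Carol in UTC: 08:25-11:15, 12:20-13:40, 14:50-17:50 (add 8h to convert from UTC-8).
Jamal in UTC: 09:40-17:50 (add 5h to convert from UTC-5).
Ximena in UTC: 09:05-11:15, 12:20-15:30 (add 7h to convert from UTC-7).
Vera in UTC: 09:10-13:10, 13:35-15:55, 16:45-18:00 (add 8h to convert from UTC-8).
Oona ∩ Carol: 09:15-11:15, 13:20-13:40, 14:50-17:50.
Oona ∩ Carol ∩ Jamal: 09:40-11:15, 13:20-13:40, 14:50-17:50.
Oona ∩ Carol ∩ Jamal ∩ Ximena: 09:40-11:15, 13:20-13:40, 14:50-15:30.
Oona ∩ Carol ∩ Jamal ∩ Ximena ∩ Vera: 09:40-11:15, 13:35-13:40, 14:50-15:30.
Those are the intersection windows.
The longest is 09:40-11:15 at 95 minutes.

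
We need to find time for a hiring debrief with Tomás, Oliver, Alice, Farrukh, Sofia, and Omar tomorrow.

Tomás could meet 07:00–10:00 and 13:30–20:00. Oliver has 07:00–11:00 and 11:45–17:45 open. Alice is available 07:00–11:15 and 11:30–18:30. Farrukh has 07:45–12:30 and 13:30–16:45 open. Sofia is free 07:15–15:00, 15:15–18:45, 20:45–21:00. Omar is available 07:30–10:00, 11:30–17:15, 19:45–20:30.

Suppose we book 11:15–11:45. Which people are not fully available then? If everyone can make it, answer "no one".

Tomás: not fully free for 11:15-11:45. Oliver: not fully free for 11:15-11:45. Alice: not fully free for 11:15-11:45. Farrukh: free for 11:15-11:45. Sofia: free for 11:15-11:45. Omar: not fully free for 11:15-11:45.

Alice, Oliver, Omar, Tomás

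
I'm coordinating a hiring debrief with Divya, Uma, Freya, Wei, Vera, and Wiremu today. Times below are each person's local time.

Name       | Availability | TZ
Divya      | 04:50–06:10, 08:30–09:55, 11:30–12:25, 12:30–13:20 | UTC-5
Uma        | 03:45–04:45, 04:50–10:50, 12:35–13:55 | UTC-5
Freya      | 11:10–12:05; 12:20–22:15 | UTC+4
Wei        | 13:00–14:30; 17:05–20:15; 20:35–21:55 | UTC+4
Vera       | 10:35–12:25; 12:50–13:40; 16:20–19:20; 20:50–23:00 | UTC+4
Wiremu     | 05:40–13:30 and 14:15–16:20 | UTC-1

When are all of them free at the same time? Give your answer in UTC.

13:30-14:30

Divya in UTC: 09:50-11:10, 13:30-14:55, 16:30-17:25, 17:30-18:20 (add 5h to convert from UTC-5).
Uma in UTC: 08:45-09:45, 09:50-15:50, 17:35-18:55 (add 5h to convert from UTC-5).
Freya in UTC: 07:10-08:05, 08:20-18:15 (subtract 4h to convert from UTC+4).
Wei in UTC: 09:00-10:30, 13:05-16:15, 16:35-17:55 (subtract 4h to convert from UTC+4).
Vera in UTC: 06:35-08:25, 08:50-09:40, 12:20-15:20, 16:50-19:00 (subtract 4h to convert from UTC+4).
Wiremu in UTC: 06:40-14:30, 15:15-17:20 (add 1h to convert from UTC-1).
Divya ∩ Uma: 09:50-11:10, 13:30-14:55, 17:35-18:20.
Divya ∩ Uma ∩ Freya: 09:50-11:10, 13:30-14:55, 17:35-18:15.
Divya ∩ Uma ∩ Freya ∩ Wei: 09:50-10:30, 13:30-14:55, 17:35-17:55.
Divya ∩ Uma ∩ Freya ∩ Wei ∩ Vera: 13:30-14:55, 17:35-17:55.
Divya ∩ Uma ∩ Freya ∩ Wei ∩ Vera ∩ Wiremu: 13:30-14:30.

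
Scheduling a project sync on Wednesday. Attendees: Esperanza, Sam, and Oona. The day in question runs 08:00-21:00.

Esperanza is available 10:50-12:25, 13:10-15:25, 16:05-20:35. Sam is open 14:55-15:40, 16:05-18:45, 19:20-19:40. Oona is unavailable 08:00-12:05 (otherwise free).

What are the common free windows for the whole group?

14:55-15:25, 16:05-18:45, 19:20-19:40

Esperanza free: 10:50-12:25, 13:10-15:25, 16:05-20:35.
Sam free: 14:55-15:40, 16:05-18:45, 19:20-19:40.
Oona free: 12:05-21:00 (invert busy blocks within the working day).
Esperanza ∩ Sam: 14:55-15:25, 16:05-18:45, 19:20-19:40.
Esperanza ∩ Sam ∩ Oona: 14:55-15:25, 16:05-18:45, 19:20-19:40.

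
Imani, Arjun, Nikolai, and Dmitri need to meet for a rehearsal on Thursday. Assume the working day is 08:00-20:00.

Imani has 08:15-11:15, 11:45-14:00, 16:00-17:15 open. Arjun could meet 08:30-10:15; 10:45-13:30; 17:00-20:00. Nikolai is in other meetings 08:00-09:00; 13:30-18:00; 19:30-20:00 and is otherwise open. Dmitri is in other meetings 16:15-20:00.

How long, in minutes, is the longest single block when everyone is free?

105

Imani free: 08:15-11:15, 11:45-14:00, 16:00-17:15.
Arjun free: 08:30-10:15, 10:45-13:30, 17:00-20:00.
Nikolai free: 09:00-13:30, 18:00-19:30 (invert busy blocks within the working day).
Dmitri free: 08:00-16:15 (invert busy blocks within the working day).
Imani ∩ Arjun: 08:30-10:15, 10:45-11:15, 11:45-13:30, 17:00-17:15.
Imani ∩ Arjun ∩ Nikolai: 09:00-10:15, 10:45-11:15, 11:45-13:30.
Imani ∩ Arjun ∩ Nikolai ∩ Dmitri: 09:00-10:15, 10:45-11:15, 11:45-13:30.
Those are the intersection windows.
The longest is 11:45-13:30 at 105 minutes.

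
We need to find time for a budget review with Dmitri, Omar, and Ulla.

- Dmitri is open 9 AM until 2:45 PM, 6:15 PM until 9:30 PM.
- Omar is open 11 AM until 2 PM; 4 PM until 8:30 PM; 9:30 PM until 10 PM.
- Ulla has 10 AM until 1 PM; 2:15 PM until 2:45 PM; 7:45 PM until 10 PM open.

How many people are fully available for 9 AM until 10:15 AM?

Dmitri can make the full 09:00-10:15 slot — that's 1.

1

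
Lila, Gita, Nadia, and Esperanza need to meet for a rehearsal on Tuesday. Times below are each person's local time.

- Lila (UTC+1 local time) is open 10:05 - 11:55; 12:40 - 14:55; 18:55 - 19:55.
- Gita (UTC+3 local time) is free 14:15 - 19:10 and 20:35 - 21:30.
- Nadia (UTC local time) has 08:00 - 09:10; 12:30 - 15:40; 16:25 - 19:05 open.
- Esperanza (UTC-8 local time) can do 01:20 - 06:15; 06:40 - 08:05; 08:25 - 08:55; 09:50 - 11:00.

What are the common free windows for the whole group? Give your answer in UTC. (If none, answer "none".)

12:30-13:55, 17:55-18:30

Lila in UTC: 09:05-10:55, 11:40-13:55, 17:55-18:55 (subtract 1h to convert from UTC+1).
Gita in UTC: 11:15-16:10, 17:35-18:30 (subtract 3h to convert from UTC+3).
Nadia in UTC: 08:00-09:10, 12:30-15:40, 16:25-19:05.
Esperanza in UTC: 09:20-14:15, 14:40-16:05, 16:25-16:55, 17:50-19:00 (add 8h to convert from UTC-8).
Lila ∩ Gita: 11:40-13:55, 17:55-18:30.
Lila ∩ Gita ∩ Nadia: 12:30-13:55, 17:55-18:30.
Lila ∩ Gita ∩ Nadia ∩ Esperanza: 12:30-13:55, 17:55-18:30.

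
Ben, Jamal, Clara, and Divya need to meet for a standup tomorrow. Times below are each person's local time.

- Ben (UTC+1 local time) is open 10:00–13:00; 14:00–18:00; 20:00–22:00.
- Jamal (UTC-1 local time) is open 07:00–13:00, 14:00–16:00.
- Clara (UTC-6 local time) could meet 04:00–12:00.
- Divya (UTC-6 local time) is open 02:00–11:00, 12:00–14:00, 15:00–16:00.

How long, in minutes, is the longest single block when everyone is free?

Ben in UTC: 09:00-12:00, 13:00-17:00, 19:00-21:00 (subtract 1h to convert from UTC+1).
Jamal in UTC: 08:00-14:00, 15:00-17:00 (add 1h to convert from UTC-1).
Clara in UTC: 10:00-18:00 (add 6h to convert from UTC-6).
Divya in UTC: 08:00-17:00, 18:00-20:00, 21:00-22:00 (add 6h to convert from UTC-6).
Ben ∩ Jamal: 09:00-12:00, 13:00-14:00, 15:00-17:00.
Ben ∩ Jamal ∩ Clara: 10:00-12:00, 13:00-14:00, 15:00-17:00.
Ben ∩ Jamal ∩ Clara ∩ Divya: 10:00-12:00, 13:00-14:00, 15:00-17:00.
Those are the intersection windows.
The longest is 10:00-12:00 at 120 minutes.

120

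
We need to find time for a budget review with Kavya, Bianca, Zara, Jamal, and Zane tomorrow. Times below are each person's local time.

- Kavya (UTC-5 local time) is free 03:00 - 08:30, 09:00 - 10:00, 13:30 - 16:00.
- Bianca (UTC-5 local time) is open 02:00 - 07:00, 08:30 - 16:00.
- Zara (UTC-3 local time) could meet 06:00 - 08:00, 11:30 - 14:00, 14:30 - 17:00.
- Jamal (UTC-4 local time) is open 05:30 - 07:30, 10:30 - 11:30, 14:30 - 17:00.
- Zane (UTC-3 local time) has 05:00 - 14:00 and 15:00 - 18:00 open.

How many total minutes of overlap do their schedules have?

Kavya in UTC: 08:00-13:30, 14:00-15:00, 18:30-21:00 (add 5h to convert from UTC-5).
Bianca in UTC: 07:00-12:00, 13:30-21:00 (add 5h to convert from UTC-5).
Zara in UTC: 09:00-11:00, 14:30-17:00, 17:30-20:00 (add 3h to convert from UTC-3).
Jamal in UTC: 09:30-11:30, 14:30-15:30, 18:30-21:00 (add 4h to convert from UTC-4).
Zane in UTC: 08:00-17:00, 18:00-21:00 (add 3h to convert from UTC-3).
Kavya ∩ Bianca: 08:00-12:00, 14:00-15:00, 18:30-21:00.
Kavya ∩ Bianca ∩ Zara: 09:00-11:00, 14:30-15:00, 18:30-20:00.
Kavya ∩ Bianca ∩ Zara ∩ Jamal: 09:30-11:00, 14:30-15:00, 18:30-20:00.
Kavya ∩ Bianca ∩ Zara ∩ Jamal ∩ Zane: 09:30-11:00, 14:30-15:00, 18:30-20:00.
Summing the common windows: 90 + 30 + 90 = 210 minutes.

210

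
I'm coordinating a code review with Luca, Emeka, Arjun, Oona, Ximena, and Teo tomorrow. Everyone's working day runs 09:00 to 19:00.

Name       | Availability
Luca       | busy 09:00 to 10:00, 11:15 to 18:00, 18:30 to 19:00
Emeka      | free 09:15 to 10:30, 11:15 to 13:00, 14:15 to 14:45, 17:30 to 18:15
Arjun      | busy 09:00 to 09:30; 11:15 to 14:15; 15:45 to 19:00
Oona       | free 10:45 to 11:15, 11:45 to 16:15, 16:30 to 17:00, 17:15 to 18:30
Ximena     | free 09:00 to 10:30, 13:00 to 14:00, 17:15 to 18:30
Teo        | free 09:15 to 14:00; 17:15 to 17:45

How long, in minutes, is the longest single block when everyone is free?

0

Luca free: 10:00-11:15, 18:00-18:30 (invert busy blocks within the working day).
Emeka free: 09:15-10:30, 11:15-13:00, 14:15-14:45, 17:30-18:15.
Arjun free: 09:30-11:15, 14:15-15:45 (invert busy blocks within the working day).
Oona free: 10:45-11:15, 11:45-16:15, 16:30-17:00, 17:15-18:30.
Ximena free: 09:00-10:30, 13:00-14:00, 17:15-18:30.
Teo free: 09:15-14:00, 17:15-17:45.
Luca ∩ Emeka: 10:00-10:30, 18:00-18:15.
Luca ∩ Emeka ∩ Arjun: 10:00-10:30.
Luca ∩ Emeka ∩ Arjun ∩ Oona: ∅.
Luca ∩ Emeka ∩ Arjun ∩ Oona ∩ Ximena: ∅.
Luca ∩ Emeka ∩ Arjun ∩ Oona ∩ Ximena ∩ Teo: ∅.
There is no time when everyone is free.
No common window exists, so the longest block is 0 minutes.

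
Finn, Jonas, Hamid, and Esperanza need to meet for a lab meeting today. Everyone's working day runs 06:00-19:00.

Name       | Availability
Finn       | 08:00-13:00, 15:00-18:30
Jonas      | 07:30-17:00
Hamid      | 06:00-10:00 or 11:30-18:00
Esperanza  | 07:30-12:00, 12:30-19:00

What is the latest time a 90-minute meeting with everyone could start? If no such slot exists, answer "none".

15:30

Finn ∩ Jonas: 08:00-13:00, 15:00-17:00.
Finn ∩ Jonas ∩ Hamid: 08:00-10:00, 11:30-13:00, 15:00-17:00.
Finn ∩ Jonas ∩ Hamid ∩ Esperanza: 08:00-10:00, 11:30-12:00, 12:30-13:00, 15:00-17:00.
The last common window of at least 90 minutes is 15:00-17:00; a 90-minute meeting can start as late as 15:30 and still end by 17:00.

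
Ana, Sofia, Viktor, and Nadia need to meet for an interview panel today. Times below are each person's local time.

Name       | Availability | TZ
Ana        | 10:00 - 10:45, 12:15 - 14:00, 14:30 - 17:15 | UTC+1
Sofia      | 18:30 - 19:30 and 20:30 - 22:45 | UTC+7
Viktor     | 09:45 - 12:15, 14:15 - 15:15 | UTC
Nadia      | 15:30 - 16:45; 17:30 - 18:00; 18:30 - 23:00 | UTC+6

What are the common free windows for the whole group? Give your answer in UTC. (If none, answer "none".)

11:30-12:00, 14:15-15:15

Ana in UTC: 09:00-09:45, 11:15-13:00, 13:30-16:15 (subtract 1h to convert from UTC+1).
Sofia in UTC: 11:30-12:30, 13:30-15:45 (subtract 7h to convert from UTC+7).
Viktor in UTC: 09:45-12:15, 14:15-15:15.
Nadia in UTC: 09:30-10:45, 11:30-12:00, 12:30-17:00 (subtract 6h to convert from UTC+6).
Ana ∩ Sofia: 11:30-12:30, 13:30-15:45.
Ana ∩ Sofia ∩ Viktor: 11:30-12:15, 14:15-15:15.
Ana ∩ Sofia ∩ Viktor ∩ Nadia: 11:30-12:00, 14:15-15:15.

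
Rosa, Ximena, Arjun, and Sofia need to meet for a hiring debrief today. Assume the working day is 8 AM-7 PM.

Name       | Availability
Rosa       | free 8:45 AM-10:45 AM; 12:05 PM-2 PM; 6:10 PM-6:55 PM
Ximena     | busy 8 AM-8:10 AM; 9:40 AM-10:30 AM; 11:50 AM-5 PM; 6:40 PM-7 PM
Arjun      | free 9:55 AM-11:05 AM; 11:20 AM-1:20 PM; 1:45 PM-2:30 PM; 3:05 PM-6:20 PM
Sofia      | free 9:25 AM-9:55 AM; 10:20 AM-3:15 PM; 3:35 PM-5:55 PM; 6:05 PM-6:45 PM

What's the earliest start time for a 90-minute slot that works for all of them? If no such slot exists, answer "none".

Rosa free: 08:45-10:45, 12:05-14:00, 18:10-18:55.
Ximena free: 08:10-09:40, 10:30-11:50, 17:00-18:40 (invert busy blocks within the working day).
Arjun free: 09:55-11:05, 11:20-13:20, 13:45-14:30, 15:05-18:20.
Sofia free: 09:25-09:55, 10:20-15:15, 15:35-17:55, 18:05-18:45.
Rosa ∩ Ximena: 08:45-09:40, 10:30-10:45, 18:10-18:40.
Rosa ∩ Ximena ∩ Arjun: 10:30-10:45, 18:10-18:20.
Rosa ∩ Ximena ∩ Arjun ∩ Sofia: 10:30-10:45, 18:10-18:20.
No common window is at least 90 minutes long.

none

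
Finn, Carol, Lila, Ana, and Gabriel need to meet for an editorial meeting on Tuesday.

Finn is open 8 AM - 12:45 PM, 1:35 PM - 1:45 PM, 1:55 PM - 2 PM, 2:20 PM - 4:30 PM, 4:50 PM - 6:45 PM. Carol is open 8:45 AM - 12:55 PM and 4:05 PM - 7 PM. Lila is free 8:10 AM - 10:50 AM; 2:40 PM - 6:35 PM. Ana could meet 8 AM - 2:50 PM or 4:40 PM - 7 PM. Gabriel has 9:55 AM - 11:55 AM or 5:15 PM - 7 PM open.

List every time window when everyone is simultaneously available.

09:55-10:50, 17:15-18:35

Finn ∩ Carol: 08:45-12:45, 16:05-16:30, 16:50-18:45.
Finn ∩ Carol ∩ Lila: 08:45-10:50, 16:05-16:30, 16:50-18:35.
Finn ∩ Carol ∩ Lila ∩ Ana: 08:45-10:50, 16:50-18:35.
Finn ∩ Carol ∩ Lila ∩ Ana ∩ Gabriel: 09:55-10:50, 17:15-18:35.
Those are the intersection windows.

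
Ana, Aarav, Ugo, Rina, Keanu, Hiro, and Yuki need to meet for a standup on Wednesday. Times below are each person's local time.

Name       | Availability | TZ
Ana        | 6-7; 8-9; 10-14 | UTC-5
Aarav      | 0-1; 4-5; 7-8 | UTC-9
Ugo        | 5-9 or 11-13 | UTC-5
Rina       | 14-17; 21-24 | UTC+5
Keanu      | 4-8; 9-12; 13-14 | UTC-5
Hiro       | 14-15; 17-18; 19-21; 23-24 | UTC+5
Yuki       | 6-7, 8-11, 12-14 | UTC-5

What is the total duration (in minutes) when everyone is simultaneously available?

Ana in UTC: 11:00-12:00, 13:00-14:00, 15:00-19:00 (add 5h to convert from UTC-5).
Aarav in UTC: 09:00-10:00, 13:00-14:00, 16:00-17:00 (add 9h to convert from UTC-9).
Ugo in UTC: 10:00-14:00, 16:00-18:00 (add 5h to convert from UTC-5).
Rina in UTC: 09:00-12:00, 16:00-19:00 (subtract 5h to convert from UTC+5).
Keanu in UTC: 09:00-13:00, 14:00-17:00, 18:00-19:00 (add 5h to convert from UTC-5).
Hiro in UTC: 09:00-10:00, 12:00-13:00, 14:00-16:00, 18:00-19:00 (subtract 5h to convert from UTC+5).
Yuki in UTC: 11:00-12:00, 13:00-16:00, 17:00-19:00 (add 5h to convert from UTC-5).
Ana ∩ Aarav: 13:00-14:00, 16:00-17:00.
Ana ∩ Aarav ∩ Ugo: 13:00-14:00, 16:00-17:00.
Ana ∩ Aarav ∩ Ugo ∩ Rina: 16:00-17:00.
Ana ∩ Aarav ∩ Ugo ∩ Rina ∩ Keanu: 16:00-17:00.
Ana ∩ Aarav ∩ Ugo ∩ Rina ∩ Keanu ∩ Hiro: ∅.
Ana ∩ Aarav ∩ Ugo ∩ Rina ∩ Keanu ∩ Hiro ∩ Yuki: ∅.
There is no time when everyone is free.
There is no common window, so the total is 0 minutes.

0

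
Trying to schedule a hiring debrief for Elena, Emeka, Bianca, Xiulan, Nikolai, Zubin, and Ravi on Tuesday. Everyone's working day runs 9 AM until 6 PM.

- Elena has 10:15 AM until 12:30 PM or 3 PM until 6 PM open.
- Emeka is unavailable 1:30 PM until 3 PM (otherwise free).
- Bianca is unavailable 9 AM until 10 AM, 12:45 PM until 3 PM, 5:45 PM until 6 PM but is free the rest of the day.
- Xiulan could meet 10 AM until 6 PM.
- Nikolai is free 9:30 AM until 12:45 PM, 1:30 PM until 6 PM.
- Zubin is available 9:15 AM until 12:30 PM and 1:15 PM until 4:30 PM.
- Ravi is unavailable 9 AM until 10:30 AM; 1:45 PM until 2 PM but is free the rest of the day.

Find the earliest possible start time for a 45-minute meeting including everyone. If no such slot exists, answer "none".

10:30

Elena free: 10:15-12:30, 15:00-18:00.
Emeka free: 09:00-13:30, 15:00-18:00 (invert busy blocks within the working day).
Bianca free: 10:00-12:45, 15:00-17:45 (invert busy blocks within the working day).
Xiulan free: 10:00-18:00.
Nikolai free: 09:30-12:45, 13:30-18:00.
Zubin free: 09:15-12:30, 13:15-16:30.
Ravi free: 10:30-13:45, 14:00-18:00 (invert busy blocks within the working day).
Elena ∩ Emeka: 10:15-12:30, 15:00-18:00.
Elena ∩ Emeka ∩ Bianca: 10:15-12:30, 15:00-17:45.
Elena ∩ Emeka ∩ Bianca ∩ Xiulan: 10:15-12:30, 15:00-17:45.
Elena ∩ Emeka ∩ Bianca ∩ Xiulan ∩ Nikolai: 10:15-12:30, 15:00-17:45.
Elena ∩ Emeka ∩ Bianca ∩ Xiulan ∩ Nikolai ∩ Zubin: 10:15-12:30, 15:00-16:30.
Elena ∩ Emeka ∩ Bianca ∩ Xiulan ∩ Nikolai ∩ Zubin ∩ Ravi: 10:30-12:30, 15:00-16:30.
The first common window of at least 45 minutes is 10:30-12:30, so the earliest start is 10:30.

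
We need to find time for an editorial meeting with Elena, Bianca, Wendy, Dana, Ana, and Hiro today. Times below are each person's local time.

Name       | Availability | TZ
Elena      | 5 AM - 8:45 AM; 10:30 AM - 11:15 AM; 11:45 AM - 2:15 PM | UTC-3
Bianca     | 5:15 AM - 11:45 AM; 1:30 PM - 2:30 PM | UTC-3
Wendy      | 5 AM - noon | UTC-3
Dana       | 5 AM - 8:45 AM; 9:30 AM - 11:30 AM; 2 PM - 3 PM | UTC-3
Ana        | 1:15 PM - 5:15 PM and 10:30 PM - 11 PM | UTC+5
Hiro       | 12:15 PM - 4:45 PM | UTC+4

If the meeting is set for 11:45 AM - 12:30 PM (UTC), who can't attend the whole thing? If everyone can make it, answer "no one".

Elena in UTC: 08:00-11:45, 13:30-14:15, 14:45-17:15 (add 3h to convert from UTC-3).
Bianca in UTC: 08:15-14:45, 16:30-17:30 (add 3h to convert from UTC-3).
Wendy in UTC: 08:00-15:00 (add 3h to convert from UTC-3).
Dana in UTC: 08:00-11:45, 12:30-14:30, 17:00-18:00 (add 3h to convert from UTC-3).
Ana in UTC: 08:15-12:15, 17:30-18:00 (subtract 5h to convert from UTC+5).
Hiro in UTC: 08:15-12:45 (subtract 4h to convert from UTC+4).
Elena: not fully free for 11:45-12:30. Bianca: free for 11:45-12:30. Wendy: free for 11:45-12:30. Dana: not fully free for 11:45-12:30. Ana: not fully free for 11:45-12:30. Hiro: free for 11:45-12:30.

Ana, Dana, Elena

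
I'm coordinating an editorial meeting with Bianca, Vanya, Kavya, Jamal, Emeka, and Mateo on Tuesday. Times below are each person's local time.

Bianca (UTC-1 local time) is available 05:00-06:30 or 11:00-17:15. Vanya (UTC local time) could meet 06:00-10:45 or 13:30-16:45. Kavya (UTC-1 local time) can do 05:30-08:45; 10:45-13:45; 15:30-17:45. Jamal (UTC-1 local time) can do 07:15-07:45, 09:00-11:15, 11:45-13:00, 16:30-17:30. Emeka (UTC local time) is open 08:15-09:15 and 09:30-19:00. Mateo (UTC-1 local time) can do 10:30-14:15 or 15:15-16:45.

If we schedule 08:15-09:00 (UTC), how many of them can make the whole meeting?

Bianca in UTC: 06:00-07:30, 12:00-18:15 (add 1h to convert from UTC-1).
Vanya in UTC: 06:00-10:45, 13:30-16:45.
Kavya in UTC: 06:30-09:45, 11:45-14:45, 16:30-18:45 (add 1h to convert from UTC-1).
Jamal in UTC: 08:15-08:45, 10:00-12:15, 12:45-14:00, 17:30-18:30 (add 1h to convert from UTC-1).
Emeka in UTC: 08:15-09:15, 09:30-19:00.
Mateo in UTC: 11:30-15:15, 16:15-17:45 (add 1h to convert from UTC-1).
Vanya, Kavya, and Emeka can make the full 08:15-09:00 slot — that's 3.

3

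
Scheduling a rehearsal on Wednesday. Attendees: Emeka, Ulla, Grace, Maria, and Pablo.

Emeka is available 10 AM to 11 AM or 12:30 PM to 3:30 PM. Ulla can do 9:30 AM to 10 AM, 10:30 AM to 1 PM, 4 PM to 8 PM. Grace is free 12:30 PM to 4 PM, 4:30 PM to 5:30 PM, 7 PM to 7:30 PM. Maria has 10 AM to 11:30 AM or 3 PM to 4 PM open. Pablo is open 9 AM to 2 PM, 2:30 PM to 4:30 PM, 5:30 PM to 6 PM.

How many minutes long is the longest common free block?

0

Emeka ∩ Ulla: 10:30-11:00, 12:30-13:00.
Emeka ∩ Ulla ∩ Grace: 12:30-13:00.
Emeka ∩ Ulla ∩ Grace ∩ Maria: ∅.
Emeka ∩ Ulla ∩ Grace ∩ Maria ∩ Pablo: ∅.
There is no time when everyone is free.
No common window exists, so the longest block is 0 minutes.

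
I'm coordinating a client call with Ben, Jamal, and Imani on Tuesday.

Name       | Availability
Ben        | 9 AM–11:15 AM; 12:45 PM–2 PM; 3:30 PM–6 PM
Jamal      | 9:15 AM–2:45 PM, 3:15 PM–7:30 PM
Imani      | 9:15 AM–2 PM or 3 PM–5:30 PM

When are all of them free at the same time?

Ben ∩ Jamal: 09:15-11:15, 12:45-14:00, 15:30-18:00.
Ben ∩ Jamal ∩ Imani: 09:15-11:15, 12:45-14:00, 15:30-17:30.

09:15-11:15, 12:45-14:00, 15:30-17:30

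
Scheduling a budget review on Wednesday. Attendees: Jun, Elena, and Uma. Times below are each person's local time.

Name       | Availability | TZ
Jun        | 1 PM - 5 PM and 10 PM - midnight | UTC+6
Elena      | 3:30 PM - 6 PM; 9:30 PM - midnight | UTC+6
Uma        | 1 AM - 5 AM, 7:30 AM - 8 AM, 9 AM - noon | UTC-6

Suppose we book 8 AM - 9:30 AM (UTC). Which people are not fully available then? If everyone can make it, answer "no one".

Jun in UTC: 07:00-11:00, 16:00-18:00 (subtract 6h to convert from UTC+6).
Elena in UTC: 09:30-12:00, 15:30-18:00 (subtract 6h to convert from UTC+6).
Uma in UTC: 07:00-11:00, 13:30-14:00, 15:00-18:00 (add 6h to convert from UTC-6).
Jun: free for 08:00-09:30. Elena: not fully free for 08:00-09:30. Uma: free for 08:00-09:30.

Elena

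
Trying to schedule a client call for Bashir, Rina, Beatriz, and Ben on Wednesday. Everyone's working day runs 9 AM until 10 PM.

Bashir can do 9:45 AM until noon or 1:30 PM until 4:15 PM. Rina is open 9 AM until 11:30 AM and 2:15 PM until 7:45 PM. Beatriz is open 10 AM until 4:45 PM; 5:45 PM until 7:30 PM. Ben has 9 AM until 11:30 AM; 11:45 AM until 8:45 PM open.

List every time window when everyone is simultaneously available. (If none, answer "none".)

10:00-11:30, 14:15-16:15

Bashir ∩ Rina: 09:45-11:30, 14:15-16:15.
Bashir ∩ Rina ∩ Beatriz: 10:00-11:30, 14:15-16:15.
Bashir ∩ Rina ∩ Beatriz ∩ Ben: 10:00-11:30, 14:15-16:15.
So the common availability across everyone is 10:00-11:30, 14:15-16:15.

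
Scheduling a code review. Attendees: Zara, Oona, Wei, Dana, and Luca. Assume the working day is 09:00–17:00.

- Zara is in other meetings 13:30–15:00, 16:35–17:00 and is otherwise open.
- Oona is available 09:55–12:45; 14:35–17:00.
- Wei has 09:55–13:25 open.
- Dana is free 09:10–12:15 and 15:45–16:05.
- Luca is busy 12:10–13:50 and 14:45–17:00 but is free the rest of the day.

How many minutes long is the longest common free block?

Zara free: 09:00-13:30, 15:00-16:35 (invert busy blocks within the working day).
Oona free: 09:55-12:45, 14:35-17:00.
Wei free: 09:55-13:25.
Dana free: 09:10-12:15, 15:45-16:05.
Luca free: 09:00-12:10, 13:50-14:45 (invert busy blocks within the working day).
Zara ∩ Oona: 09:55-12:45, 15:00-16:35.
Zara ∩ Oona ∩ Wei: 09:55-12:45.
Zara ∩ Oona ∩ Wei ∩ Dana: 09:55-12:15.
Zara ∩ Oona ∩ Wei ∩ Dana ∩ Luca: 09:55-12:10.
The longest is 09:55-12:10 at 135 minutes.

135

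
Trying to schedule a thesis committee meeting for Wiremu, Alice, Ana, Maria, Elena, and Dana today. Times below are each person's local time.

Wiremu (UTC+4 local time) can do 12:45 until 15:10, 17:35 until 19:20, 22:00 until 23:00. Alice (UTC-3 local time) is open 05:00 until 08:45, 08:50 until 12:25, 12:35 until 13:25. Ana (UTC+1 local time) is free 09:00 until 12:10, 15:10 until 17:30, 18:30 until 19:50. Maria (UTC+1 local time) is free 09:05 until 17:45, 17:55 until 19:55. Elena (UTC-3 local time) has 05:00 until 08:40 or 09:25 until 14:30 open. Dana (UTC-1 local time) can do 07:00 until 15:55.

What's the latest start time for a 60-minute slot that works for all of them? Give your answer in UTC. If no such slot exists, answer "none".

Wiremu in UTC: 08:45-11:10, 13:35-15:20, 18:00-19:00 (subtract 4h to convert from UTC+4).
Alice in UTC: 08:00-11:45, 11:50-15:25, 15:35-16:25 (add 3h to convert from UTC-3).
Ana in UTC: 08:00-11:10, 14:10-16:30, 17:30-18:50 (subtract 1h to convert from UTC+1).
Maria in UTC: 08:05-16:45, 16:55-18:55 (subtract 1h to convert from UTC+1).
Elena in UTC: 08:00-11:40, 12:25-17:30 (add 3h to convert from UTC-3).
Dana in UTC: 08:00-16:55 (add 1h to convert from UTC-1).
Wiremu ∩ Alice: 08:45-11:10, 13:35-15:20.
Wiremu ∩ Alice ∩ Ana: 08:45-11:10, 14:10-15:20.
Wiremu ∩ Alice ∩ Ana ∩ Maria: 08:45-11:10, 14:10-15:20.
Wiremu ∩ Alice ∩ Ana ∩ Maria ∩ Elena: 08:45-11:10, 14:10-15:20.
Wiremu ∩ Alice ∩ Ana ∩ Maria ∩ Elena ∩ Dana: 08:45-11:10, 14:10-15:20.
So the common availability across everyone is 08:45-11:10, 14:10-15:20.
The last common window of at least 60 minutes is 14:10-15:20; a 60-minute meeting can start as late as 14:20 and still end by 15:20.

14:20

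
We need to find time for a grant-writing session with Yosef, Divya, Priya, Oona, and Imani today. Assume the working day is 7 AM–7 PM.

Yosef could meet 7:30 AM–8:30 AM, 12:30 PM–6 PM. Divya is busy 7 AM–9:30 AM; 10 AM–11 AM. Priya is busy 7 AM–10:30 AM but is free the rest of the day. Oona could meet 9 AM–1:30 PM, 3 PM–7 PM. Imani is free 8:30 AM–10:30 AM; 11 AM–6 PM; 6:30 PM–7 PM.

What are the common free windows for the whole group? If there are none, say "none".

Yosef free: 07:30-08:30, 12:30-18:00.
Divya free: 09:30-10:00, 11:00-19:00 (invert busy blocks within the working day).
Priya free: 10:30-19:00 (invert busy blocks within the working day).
Oona free: 09:00-13:30, 15:00-19:00.
Imani free: 08:30-10:30, 11:00-18:00, 18:30-19:00.
Yosef ∩ Divya: 12:30-18:00.
Yosef ∩ Divya ∩ Priya: 12:30-18:00.
Yosef ∩ Divya ∩ Priya ∩ Oona: 12:30-13:30, 15:00-18:00.
Yosef ∩ Divya ∩ Priya ∩ Oona ∩ Imani: 12:30-13:30, 15:00-18:00.
So the common availability across everyone is 12:30-13:30, 15:00-18:00.

12:30-13:30, 15:00-18:00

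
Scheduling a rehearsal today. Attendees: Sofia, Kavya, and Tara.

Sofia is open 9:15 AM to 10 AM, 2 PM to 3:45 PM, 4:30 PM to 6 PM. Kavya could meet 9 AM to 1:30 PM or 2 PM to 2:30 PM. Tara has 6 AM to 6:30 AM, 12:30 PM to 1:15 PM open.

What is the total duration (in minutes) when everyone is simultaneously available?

Sofia ∩ Kavya: 09:15-10:00, 14:00-14:30.
Sofia ∩ Kavya ∩ Tara: ∅.
There is no time when everyone is free.
There is no common window, so the total is 0 minutes.

0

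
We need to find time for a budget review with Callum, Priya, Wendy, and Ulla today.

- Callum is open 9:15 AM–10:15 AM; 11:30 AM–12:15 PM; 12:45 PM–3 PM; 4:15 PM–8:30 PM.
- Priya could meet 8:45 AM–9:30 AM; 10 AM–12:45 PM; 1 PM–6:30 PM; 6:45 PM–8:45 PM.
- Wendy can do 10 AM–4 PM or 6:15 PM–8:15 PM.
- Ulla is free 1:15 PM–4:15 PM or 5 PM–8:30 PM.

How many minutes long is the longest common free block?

105

Callum ∩ Priya: 09:15-09:30, 10:00-10:15, 11:30-12:15, 13:00-15:00, 16:15-18:30, 18:45-20:30.
Callum ∩ Priya ∩ Wendy: 10:00-10:15, 11:30-12:15, 13:00-15:00, 18:15-18:30, 18:45-20:15.
Callum ∩ Priya ∩ Wendy ∩ Ulla: 13:15-15:00, 18:15-18:30, 18:45-20:15.
So the common availability across everyone is 13:15-15:00, 18:15-18:30, 18:45-20:15.
The longest is 13:15-15:00 at 105 minutes.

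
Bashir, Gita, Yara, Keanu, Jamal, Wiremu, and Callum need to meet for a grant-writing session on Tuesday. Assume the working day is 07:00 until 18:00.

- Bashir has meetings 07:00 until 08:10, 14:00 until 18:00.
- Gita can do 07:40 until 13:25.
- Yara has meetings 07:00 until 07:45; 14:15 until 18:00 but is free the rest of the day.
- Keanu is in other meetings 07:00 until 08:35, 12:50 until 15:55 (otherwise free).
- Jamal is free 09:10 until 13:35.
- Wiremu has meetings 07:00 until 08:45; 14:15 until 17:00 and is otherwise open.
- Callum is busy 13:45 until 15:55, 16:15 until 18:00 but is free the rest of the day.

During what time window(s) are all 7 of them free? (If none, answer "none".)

Bashir free: 08:10-14:00 (invert busy blocks within the working day).
Gita free: 07:40-13:25.
Yara free: 07:45-14:15 (invert busy blocks within the working day).
Keanu free: 08:35-12:50, 15:55-18:00 (invert busy blocks within the working day).
Jamal free: 09:10-13:35.
Wiremu free: 08:45-14:15, 17:00-18:00 (invert busy blocks within the working day).
Callum free: 07:00-13:45, 15:55-16:15 (invert busy blocks within the working day).
Bashir ∩ Gita: 08:10-13:25.
Bashir ∩ Gita ∩ Yara: 08:10-13:25.
Bashir ∩ Gita ∩ Yara ∩ Keanu: 08:35-12:50.
Bashir ∩ Gita ∩ Yara ∩ Keanu ∩ Jamal: 09:10-12:50.
Bashir ∩ Gita ∩ Yara ∩ Keanu ∩ Jamal ∩ Wiremu: 09:10-12:50.
Bashir ∩ Gita ∩ Yara ∩ Keanu ∩ Jamal ∩ Wiremu ∩ Callum: 09:10-12:50.

09:10-12:50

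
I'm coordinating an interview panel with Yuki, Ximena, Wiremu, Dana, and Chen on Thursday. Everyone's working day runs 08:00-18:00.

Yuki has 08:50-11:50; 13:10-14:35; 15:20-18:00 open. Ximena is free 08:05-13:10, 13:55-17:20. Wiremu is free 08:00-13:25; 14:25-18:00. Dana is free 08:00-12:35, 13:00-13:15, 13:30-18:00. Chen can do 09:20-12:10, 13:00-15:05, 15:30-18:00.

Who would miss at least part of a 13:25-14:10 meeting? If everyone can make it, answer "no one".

Dana, Wiremu, Ximena

Yuki: free for 13:25-14:10. Ximena: not fully free for 13:25-14:10. Wiremu: not fully free for 13:25-14:10. Dana: not fully free for 13:25-14:10. Chen: free for 13:25-14:10.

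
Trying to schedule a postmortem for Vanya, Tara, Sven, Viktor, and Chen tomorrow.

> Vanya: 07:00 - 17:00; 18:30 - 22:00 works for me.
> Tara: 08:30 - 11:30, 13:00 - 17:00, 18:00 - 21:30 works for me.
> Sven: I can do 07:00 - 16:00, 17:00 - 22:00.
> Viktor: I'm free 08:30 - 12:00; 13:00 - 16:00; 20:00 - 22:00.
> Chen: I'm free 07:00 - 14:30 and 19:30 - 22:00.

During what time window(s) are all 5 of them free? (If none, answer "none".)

Vanya ∩ Tara: 08:30-11:30, 13:00-17:00, 18:30-21:30.
Vanya ∩ Tara ∩ Sven: 08:30-11:30, 13:00-16:00, 18:30-21:30.
Vanya ∩ Tara ∩ Sven ∩ Viktor: 08:30-11:30, 13:00-16:00, 20:00-21:30.
Vanya ∩ Tara ∩ Sven ∩ Viktor ∩ Chen: 08:30-11:30, 13:00-14:30, 20:00-21:30.

08:30-11:30, 13:00-14:30, 20:00-21:30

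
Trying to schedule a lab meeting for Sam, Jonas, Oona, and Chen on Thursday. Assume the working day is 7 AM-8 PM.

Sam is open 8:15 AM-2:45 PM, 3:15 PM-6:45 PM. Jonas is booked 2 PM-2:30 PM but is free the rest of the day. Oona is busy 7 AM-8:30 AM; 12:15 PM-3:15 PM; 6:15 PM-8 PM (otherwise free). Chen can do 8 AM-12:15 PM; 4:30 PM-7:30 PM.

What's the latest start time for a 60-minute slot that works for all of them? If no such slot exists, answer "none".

17:15

Sam free: 08:15-14:45, 15:15-18:45.
Jonas free: 07:00-14:00, 14:30-20:00 (invert busy blocks within the working day).
Oona free: 08:30-12:15, 15:15-18:15 (invert busy blocks within the working day).
Chen free: 08:00-12:15, 16:30-19:30.
Sam ∩ Jonas: 08:15-14:00, 14:30-14:45, 15:15-18:45.
Sam ∩ Jonas ∩ Oona: 08:30-12:15, 15:15-18:15.
Sam ∩ Jonas ∩ Oona ∩ Chen: 08:30-12:15, 16:30-18:15.
The last common window of at least 60 minutes is 16:30-18:15; a 60-minute meeting can start as late as 17:15 and still end by 18:15.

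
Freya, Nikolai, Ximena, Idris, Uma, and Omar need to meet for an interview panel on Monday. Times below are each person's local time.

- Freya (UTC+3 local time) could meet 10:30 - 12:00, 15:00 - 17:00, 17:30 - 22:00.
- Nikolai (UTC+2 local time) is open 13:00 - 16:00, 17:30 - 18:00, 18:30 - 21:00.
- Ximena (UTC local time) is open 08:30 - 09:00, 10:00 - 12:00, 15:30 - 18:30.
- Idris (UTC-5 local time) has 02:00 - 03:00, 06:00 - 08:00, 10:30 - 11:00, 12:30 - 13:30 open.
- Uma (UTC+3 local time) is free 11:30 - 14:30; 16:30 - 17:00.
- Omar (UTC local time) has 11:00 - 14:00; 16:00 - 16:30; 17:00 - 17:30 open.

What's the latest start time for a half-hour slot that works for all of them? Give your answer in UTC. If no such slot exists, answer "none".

none

Freya in UTC: 07:30-09:00, 12:00-14:00, 14:30-19:00 (subtract 3h to convert from UTC+3).
Nikolai in UTC: 11:00-14:00, 15:30-16:00, 16:30-19:00 (subtract 2h to convert from UTC+2).
Ximena in UTC: 08:30-09:00, 10:00-12:00, 15:30-18:30.
Idris in UTC: 07:00-08:00, 11:00-13:00, 15:30-16:00, 17:30-18:30 (add 5h to convert from UTC-5).
Uma in UTC: 08:30-11:30, 13:30-14:00 (subtract 3h to convert from UTC+3).
Omar in UTC: 11:00-14:00, 16:00-16:30, 17:00-17:30.
Freya ∩ Nikolai: 12:00-14:00, 15:30-16:00, 16:30-19:00.
Freya ∩ Nikolai ∩ Ximena: 15:30-16:00, 16:30-18:30.
Freya ∩ Nikolai ∩ Ximena ∩ Idris: 15:30-16:00, 17:30-18:30.
Freya ∩ Nikolai ∩ Ximena ∩ Idris ∩ Uma: ∅.
Freya ∩ Nikolai ∩ Ximena ∩ Idris ∩ Uma ∩ Omar: ∅.
There is no time when everyone is free.
No common window is at least 30 minutes long.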